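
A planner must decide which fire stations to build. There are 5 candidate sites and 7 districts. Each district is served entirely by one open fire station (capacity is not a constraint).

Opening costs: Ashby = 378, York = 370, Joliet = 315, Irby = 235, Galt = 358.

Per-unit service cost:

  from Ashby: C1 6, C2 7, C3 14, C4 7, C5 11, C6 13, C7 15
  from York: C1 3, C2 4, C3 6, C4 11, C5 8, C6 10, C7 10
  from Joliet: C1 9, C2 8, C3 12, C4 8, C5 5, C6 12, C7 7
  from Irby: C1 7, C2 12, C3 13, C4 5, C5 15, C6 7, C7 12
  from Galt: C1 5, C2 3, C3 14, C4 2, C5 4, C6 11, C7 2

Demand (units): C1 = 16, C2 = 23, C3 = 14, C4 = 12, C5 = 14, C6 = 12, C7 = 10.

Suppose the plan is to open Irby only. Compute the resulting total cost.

Total cost: 1279

Each district is assigned to its cheapest site among the open ones.
{Irby}: C1→Irby 7·16=112, C2→Irby 12·23=276, C3→Irby 13·14=182, C4→Irby 5·12=60, C5→Irby 15·14=210, C6→Irby 7·12=84, C7→Irby 12·10=120. Service 1044; fixed 235; total 1279.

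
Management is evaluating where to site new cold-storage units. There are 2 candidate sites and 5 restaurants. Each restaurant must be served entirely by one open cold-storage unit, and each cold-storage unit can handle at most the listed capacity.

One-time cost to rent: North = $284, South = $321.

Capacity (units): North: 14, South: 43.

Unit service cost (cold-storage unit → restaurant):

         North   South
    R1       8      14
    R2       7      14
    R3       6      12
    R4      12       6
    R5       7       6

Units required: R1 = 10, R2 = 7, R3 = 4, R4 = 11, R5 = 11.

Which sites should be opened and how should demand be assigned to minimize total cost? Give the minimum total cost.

Open {South}: R1→South 14·10=140, R2→South 14·7=98, R3→South 12·4=48, R4→South 6·11=66, R5→South 6·11=66.
Loads: South carries 43/43. Service 418; fixed 321; total 739.
Next best feasible plan costs 939.

Minimum total cost: 739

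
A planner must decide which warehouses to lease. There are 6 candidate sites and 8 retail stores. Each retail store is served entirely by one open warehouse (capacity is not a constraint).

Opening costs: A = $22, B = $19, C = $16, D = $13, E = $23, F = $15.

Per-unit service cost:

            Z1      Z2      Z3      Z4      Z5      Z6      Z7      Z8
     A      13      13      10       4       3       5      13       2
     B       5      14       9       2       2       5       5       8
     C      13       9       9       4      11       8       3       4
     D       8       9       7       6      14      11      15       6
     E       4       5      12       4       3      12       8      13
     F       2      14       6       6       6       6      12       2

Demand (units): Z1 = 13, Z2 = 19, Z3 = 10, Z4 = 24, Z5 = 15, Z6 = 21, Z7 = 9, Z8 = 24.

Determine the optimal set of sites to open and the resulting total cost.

Open B, C, E and F; minimum total cost 512.

For any fixed open set, each retail store goes to its cheapest open site; total = fixed + service.
{B, C, E, F}: Z1→F 2·13=26, Z2→E 5·19=95, Z3→F 6·10=60, Z4→B 2·24=48, Z5→B 2·15=30, Z6→B 5·21=105, Z7→C 3·9=27, Z8→F 2·24=48. Service 439; fixed 73; total 512.
{B, E, F}: service 457 + fixed 57 = 514
{B, C, D, E, F}: Z1→F 2·13=26, Z2→E 5·19=95, Z3→F 6·10=60, Z4→B 2·24=48, Z5→B 2·15=30, Z6→B 5·21=105, Z7→C 3·9=27, Z8→F 2·24=48. Service 439; fixed 86; total 525.
{A, B, C, D, E, F}: service 439 + fixed 108 = 547
No other subset beats 512.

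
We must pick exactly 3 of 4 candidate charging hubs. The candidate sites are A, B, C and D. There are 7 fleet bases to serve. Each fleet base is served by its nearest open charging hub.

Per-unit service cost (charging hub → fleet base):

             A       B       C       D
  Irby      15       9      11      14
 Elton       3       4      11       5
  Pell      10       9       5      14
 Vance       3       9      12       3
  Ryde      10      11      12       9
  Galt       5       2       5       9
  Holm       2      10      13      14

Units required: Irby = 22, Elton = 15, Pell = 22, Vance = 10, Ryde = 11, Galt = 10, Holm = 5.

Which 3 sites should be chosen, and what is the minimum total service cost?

Choose A, B and C; total service cost 523.

With exactly 3 open, each fleet base uses its cheapest among the chosen.
{A, B, C}: Irby→B 9·22=198, Elton→A 3·15=45, Pell→C 5·22=110, Vance→A 3·10=30, Ryde→A 10·11=110, Galt→B 2·10=20, Holm→A 2·5=10. Service cost 523.
{B, C, D}: service cost 567
{A, C, D}: service cost 586
Among all 4 size-3 choices, {A, B, C} is lowest.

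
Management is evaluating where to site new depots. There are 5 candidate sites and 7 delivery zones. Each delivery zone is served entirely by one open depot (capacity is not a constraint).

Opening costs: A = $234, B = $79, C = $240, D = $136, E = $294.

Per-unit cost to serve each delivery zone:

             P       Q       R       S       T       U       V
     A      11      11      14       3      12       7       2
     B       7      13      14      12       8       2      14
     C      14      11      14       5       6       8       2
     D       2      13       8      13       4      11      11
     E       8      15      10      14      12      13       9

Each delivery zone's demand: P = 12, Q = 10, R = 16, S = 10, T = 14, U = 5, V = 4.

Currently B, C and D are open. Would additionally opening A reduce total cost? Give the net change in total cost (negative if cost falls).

No — net change +214 (cost rises by 214).

Current service cost with {B, C, D}: 386.
Adding A: each delivery zone re-picks its cheapest; new service cost 366, saving 20.
Extra fixed cost: 234. Net change = 234 − 20 = 214.
(Totals: 841 → 1055.)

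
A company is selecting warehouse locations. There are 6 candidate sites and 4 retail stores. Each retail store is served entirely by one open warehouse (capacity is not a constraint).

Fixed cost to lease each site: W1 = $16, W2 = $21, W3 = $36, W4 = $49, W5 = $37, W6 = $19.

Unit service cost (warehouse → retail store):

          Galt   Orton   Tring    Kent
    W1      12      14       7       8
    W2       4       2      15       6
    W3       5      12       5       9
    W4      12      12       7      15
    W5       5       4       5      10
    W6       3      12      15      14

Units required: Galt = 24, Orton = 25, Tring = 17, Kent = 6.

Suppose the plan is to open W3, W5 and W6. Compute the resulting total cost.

Each retail store is assigned to its cheapest site among the open ones.
{W3, W5, W6}: Galt→W6 3·24=72, Orton→W5 4·25=100, Tring→W3 5·17=85, Kent→W3 9·6=54. Service 311; fixed 92; total 403.

Total cost: 403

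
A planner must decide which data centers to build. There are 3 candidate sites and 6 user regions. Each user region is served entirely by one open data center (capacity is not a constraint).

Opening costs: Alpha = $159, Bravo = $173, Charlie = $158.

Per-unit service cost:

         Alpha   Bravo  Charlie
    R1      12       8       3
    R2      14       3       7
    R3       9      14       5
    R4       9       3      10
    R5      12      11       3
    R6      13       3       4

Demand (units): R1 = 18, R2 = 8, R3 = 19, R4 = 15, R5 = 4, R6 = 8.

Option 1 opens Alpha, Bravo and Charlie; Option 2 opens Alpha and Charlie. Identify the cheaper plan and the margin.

Option 2 is cheaper by 43.

Option 1: {Alpha, Bravo, Charlie}: R1→Charlie 3·18=54, R2→Bravo 3·8=24, R3→Charlie 5·19=95, R4→Bravo 3·15=45, R5→Charlie 3·4=12, R6→Bravo 3·8=24. Service 254; fixed 490; total 744.
Option 2: {Alpha, Charlie}: R1→Charlie 3·18=54, R2→Charlie 7·8=56, R3→Charlie 5·19=95, R4→Alpha 9·15=135, R5→Charlie 3·4=12, R6→Charlie 4·8=32. Service 384; fixed 317; total 701.
Difference: |744 − 701| = 43.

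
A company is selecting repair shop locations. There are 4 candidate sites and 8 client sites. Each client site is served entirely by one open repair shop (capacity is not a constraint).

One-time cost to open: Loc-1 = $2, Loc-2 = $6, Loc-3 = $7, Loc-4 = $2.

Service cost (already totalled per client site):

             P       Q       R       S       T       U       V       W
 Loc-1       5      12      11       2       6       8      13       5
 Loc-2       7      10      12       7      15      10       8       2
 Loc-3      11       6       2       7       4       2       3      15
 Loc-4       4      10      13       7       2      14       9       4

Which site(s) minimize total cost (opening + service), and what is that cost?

For any fixed open set, each client site goes to its cheapest open site; total = fixed + service.
{Loc-1, Loc-3, Loc-4}: P→Loc-4 4, Q→Loc-3 6, R→Loc-3 2, S→Loc-1 2, T→Loc-4 2, U→Loc-3 2, V→Loc-3 3, W→Loc-4 4. Service 25; fixed 11; total 36.
{Loc-1, Loc-3}: P→Loc-1 5, Q→Loc-3 6, R→Loc-3 2, S→Loc-1 2, T→Loc-3 4, U→Loc-3 2, V→Loc-3 3, W→Loc-1 5. Service 29; fixed 9; total 38.
{Loc-3, Loc-4}: service 30 + fixed 9 = 39
{Loc-1, Loc-2, Loc-3, Loc-4}: service 23 + fixed 17 = 40
(All 15 nonempty subsets were checked; Loc-1, Loc-3 and Loc-4 is lowest.)

Open Loc-1, Loc-3 and Loc-4; minimum total cost 36.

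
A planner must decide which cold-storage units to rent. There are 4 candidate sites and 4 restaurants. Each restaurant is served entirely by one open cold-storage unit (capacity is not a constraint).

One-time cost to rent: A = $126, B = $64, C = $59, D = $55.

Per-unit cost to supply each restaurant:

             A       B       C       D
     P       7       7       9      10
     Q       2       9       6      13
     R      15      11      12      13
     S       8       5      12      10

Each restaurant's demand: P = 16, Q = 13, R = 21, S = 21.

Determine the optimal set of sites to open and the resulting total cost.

For any fixed open set, each restaurant goes to its cheapest open site; total = fixed + service.
{B}: P→B 7·16=112, Q→B 9·13=117, R→B 11·21=231, S→B 5·21=105. Service 565; fixed 64; total 629.
{B, C}: service 526 + fixed 123 = 649
{A, B}: service 474 + fixed 190 = 664
{A, B, C, D}: service 474 + fixed 304 = 778
No other subset beats 629.

Open B only; minimum total cost 629.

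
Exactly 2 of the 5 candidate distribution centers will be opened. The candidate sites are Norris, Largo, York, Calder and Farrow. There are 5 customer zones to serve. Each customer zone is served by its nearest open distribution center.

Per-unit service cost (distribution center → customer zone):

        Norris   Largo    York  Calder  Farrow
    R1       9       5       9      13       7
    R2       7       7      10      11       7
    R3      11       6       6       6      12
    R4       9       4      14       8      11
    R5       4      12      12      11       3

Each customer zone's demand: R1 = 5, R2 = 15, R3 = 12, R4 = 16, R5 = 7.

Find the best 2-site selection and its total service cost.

Choose Largo and Farrow; total service cost 287.

With exactly 2 open, each customer zone uses its cheapest among the chosen.
{Largo, Farrow}: R1→Largo 5·5=25, R2→Largo 7·15=105, R3→Largo 6·12=72, R4→Largo 4·16=64, R5→Farrow 3·7=21. Service cost 287.
{Norris, Largo}: service cost 294
{Largo, Calder}: service cost 343
Among all 10 size-2 choices, {Largo, Farrow} is lowest.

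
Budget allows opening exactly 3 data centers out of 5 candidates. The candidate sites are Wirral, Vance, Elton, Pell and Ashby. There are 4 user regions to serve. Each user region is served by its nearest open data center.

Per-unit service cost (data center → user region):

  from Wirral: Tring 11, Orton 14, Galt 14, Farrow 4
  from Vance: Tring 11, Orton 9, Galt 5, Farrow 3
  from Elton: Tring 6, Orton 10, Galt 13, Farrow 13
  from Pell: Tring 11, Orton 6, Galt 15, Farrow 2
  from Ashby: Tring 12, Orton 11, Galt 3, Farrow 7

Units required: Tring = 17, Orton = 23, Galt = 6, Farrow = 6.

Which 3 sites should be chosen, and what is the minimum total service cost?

Choose Elton, Pell and Ashby; total service cost 270.

With exactly 3 open, each user region uses its cheapest among the chosen.
{Elton, Pell, Ashby}: Tring→Elton 6·17=102, Orton→Pell 6·23=138, Galt→Ashby 3·6=18, Farrow→Pell 2·6=12. Service cost 270.
{Vance, Elton, Pell}: service cost 282
{Wirral, Elton, Pell}: service cost 330
Among all 10 size-3 choices, {Elton, Pell, Ashby} is lowest.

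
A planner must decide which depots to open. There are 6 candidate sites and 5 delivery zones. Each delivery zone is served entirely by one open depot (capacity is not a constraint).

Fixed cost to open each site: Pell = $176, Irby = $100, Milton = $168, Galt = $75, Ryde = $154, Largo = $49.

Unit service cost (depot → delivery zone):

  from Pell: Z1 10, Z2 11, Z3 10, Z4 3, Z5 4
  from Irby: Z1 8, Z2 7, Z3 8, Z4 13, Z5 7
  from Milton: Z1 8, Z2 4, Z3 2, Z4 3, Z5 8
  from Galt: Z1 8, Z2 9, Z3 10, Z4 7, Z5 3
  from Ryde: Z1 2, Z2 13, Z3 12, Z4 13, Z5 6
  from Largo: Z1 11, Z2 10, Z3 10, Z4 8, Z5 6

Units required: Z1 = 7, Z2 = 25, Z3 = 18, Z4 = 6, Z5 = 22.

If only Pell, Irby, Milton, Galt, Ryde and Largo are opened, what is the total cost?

Each delivery zone is assigned to its cheapest site among the open ones.
{Pell, Irby, Milton, Galt, Ryde, Largo}: Z1→Ryde 2·7=14, Z2→Milton 4·25=100, Z3→Milton 2·18=36, Z4→Pell 3·6=18, Z5→Galt 3·22=66. Service 234; fixed 722; total 956.

Total cost: 956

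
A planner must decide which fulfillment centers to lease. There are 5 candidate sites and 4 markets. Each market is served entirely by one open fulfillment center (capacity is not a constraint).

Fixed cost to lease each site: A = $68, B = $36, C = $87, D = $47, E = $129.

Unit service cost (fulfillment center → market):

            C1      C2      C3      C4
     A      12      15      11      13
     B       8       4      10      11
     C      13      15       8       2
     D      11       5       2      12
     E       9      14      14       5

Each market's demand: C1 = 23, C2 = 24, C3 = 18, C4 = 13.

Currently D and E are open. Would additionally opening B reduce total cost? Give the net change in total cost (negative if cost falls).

Yes — net change −11 (cost falls by 11).

Current service cost with {D, E}: 428.
Adding B: each market re-picks its cheapest; new service cost 381, saving 47.
Extra fixed cost: 36. Net change = 36 − 47 = -11.
(Totals: 604 → 593.)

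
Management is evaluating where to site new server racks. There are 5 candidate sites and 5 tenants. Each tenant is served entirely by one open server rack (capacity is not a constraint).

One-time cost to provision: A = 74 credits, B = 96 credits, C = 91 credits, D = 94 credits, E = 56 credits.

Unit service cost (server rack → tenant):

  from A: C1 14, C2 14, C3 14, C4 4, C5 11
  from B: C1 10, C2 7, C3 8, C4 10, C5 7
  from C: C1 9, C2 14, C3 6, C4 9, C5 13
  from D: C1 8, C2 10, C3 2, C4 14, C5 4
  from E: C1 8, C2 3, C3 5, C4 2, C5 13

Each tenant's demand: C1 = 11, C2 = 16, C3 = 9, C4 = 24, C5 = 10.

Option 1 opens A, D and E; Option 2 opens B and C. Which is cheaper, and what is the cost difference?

Option 1: {A, D, E}: C1→D 8·11=88, C2→E 3·16=48, C3→D 2·9=18, C4→E 2·24=48, C5→D 4·10=40. Service 242; fixed 224; total 466.
Option 2: {B, C}: C1→C 9·11=99, C2→B 7·16=112, C3→C 6·9=54, C4→C 9·24=216, C5→B 7·10=70. Service 551; fixed 187; total 738.
Difference: |466 − 738| = 272.

Option 1 is cheaper by 272.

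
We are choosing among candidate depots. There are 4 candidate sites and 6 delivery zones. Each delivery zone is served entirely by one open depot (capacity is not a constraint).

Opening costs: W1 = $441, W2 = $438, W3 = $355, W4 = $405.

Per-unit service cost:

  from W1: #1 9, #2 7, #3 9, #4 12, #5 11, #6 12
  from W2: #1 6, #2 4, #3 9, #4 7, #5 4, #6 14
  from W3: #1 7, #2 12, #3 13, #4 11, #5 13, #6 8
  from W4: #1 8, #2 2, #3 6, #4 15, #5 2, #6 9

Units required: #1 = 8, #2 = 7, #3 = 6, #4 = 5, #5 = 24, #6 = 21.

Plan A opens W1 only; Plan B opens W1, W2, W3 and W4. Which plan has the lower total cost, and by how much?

Plan A is cheaper by 796.

Plan A: {W1}: #1→W1 9·8=72, #2→W1 7·7=49, #3→W1 9·6=54, #4→W1 12·5=60, #5→W1 11·24=264, #6→W1 12·21=252. Service 751; fixed 441; total 1192.
Plan B: {W1, W2, W3, W4}: #1→W2 6·8=48, #2→W4 2·7=14, #3→W4 6·6=36, #4→W2 7·5=35, #5→W4 2·24=48, #6→W3 8·21=168. Service 349; fixed 1639; total 1988.
Difference: |1192 − 1988| = 796.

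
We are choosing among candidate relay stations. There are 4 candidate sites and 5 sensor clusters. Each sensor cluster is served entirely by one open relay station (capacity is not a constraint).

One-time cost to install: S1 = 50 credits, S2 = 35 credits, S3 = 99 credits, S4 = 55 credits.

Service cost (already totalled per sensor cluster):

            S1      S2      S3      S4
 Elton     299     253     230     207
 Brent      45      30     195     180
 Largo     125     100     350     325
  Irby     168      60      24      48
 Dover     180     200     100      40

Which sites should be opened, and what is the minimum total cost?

Open S2 and S4; minimum total cost 515.

For any fixed open set, each sensor cluster goes to its cheapest open site; total = fixed + service.
{S2, S4}: Elton→S4 207, Brent→S2 30, Largo→S2 100, Irby→S4 48, Dover→S4 40. Service 425; fixed 90; total 515.
{S1, S2, S4}: service 425 + fixed 140 = 565
{S1, S4}: service 465 + fixed 105 = 570
{S1, S2, S3, S4}: Elton→S4 207, Brent→S2 30, Largo→S2 100, Irby→S3 24, Dover→S4 40. Service 401; fixed 239; total 640.
(All 15 nonempty subsets were checked; S2 and S4 is lowest.)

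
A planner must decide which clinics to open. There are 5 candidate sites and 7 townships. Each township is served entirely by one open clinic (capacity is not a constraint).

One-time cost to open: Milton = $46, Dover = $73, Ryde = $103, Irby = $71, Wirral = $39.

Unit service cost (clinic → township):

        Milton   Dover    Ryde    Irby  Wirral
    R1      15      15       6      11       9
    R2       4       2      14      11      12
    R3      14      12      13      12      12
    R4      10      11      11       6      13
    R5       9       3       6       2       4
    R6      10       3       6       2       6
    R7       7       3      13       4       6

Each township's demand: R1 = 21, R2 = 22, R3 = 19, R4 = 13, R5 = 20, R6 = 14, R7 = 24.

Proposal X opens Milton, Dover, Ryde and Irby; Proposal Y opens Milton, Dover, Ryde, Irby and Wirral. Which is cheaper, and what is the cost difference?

Proposal X: {Milton, Dover, Ryde, Irby}: R1→Ryde 6·21=126, R2→Dover 2·22=44, R3→Dover 12·19=228, R4→Irby 6·13=78, R5→Irby 2·20=40, R6→Irby 2·14=28, R7→Dover 3·24=72. Service 616; fixed 293; total 909.
Proposal Y: {Milton, Dover, Ryde, Irby, Wirral}: R1→Ryde 6·21=126, R2→Dover 2·22=44, R3→Dover 12·19=228, R4→Irby 6·13=78, R5→Irby 2·20=40, R6→Irby 2·14=28, R7→Dover 3·24=72. Service 616; fixed 332; total 948.
Difference: |909 − 948| = 39.

Proposal X is cheaper by 39.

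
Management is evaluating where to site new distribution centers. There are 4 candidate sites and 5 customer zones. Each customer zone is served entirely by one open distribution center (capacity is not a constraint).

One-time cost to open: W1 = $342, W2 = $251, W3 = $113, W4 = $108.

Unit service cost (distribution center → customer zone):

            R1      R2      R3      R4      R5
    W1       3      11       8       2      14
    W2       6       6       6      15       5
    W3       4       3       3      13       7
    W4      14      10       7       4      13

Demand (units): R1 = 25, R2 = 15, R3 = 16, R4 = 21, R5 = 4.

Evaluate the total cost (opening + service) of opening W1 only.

Each customer zone is assigned to its cheapest site among the open ones.
{W1}: R1→W1 3·25=75, R2→W1 11·15=165, R3→W1 8·16=128, R4→W1 2·21=42, R5→W1 14·4=56. Service 466; fixed 342; total 808.

Total cost: 808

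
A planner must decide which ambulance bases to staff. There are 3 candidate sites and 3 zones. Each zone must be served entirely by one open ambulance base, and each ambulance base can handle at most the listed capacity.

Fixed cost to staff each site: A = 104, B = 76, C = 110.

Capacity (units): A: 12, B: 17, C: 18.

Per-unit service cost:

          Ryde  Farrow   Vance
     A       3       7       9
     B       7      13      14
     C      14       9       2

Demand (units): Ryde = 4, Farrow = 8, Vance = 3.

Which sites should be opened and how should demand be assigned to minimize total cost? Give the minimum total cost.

Minimum total cost: 244

Open {C}: Ryde→C 14·4=56, Farrow→C 9·8=72, Vance→C 2·3=6.
Loads: C carries 15/18. Service 134; fixed 110; total 244.
Next best feasible plan costs 250.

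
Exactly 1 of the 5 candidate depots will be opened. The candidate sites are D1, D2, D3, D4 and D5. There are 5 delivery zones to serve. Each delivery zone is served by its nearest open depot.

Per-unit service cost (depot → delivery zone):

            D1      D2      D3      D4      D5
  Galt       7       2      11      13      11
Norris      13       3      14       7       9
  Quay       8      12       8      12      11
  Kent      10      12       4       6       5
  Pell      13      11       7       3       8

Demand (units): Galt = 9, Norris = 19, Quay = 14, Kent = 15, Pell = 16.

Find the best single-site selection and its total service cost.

With exactly 1 open, each delivery zone uses its cheapest among the chosen.
{D4}: Galt→D4 13·9=117, Norris→D4 7·19=133, Quay→D4 12·14=168, Kent→D4 6·15=90, Pell→D4 3·16=48. Service cost 556.
{D2}: service cost 599
{D5}: service cost 627
Among all 5 size-1 choices, {D4} is lowest.

Choose D4 only; total service cost 556.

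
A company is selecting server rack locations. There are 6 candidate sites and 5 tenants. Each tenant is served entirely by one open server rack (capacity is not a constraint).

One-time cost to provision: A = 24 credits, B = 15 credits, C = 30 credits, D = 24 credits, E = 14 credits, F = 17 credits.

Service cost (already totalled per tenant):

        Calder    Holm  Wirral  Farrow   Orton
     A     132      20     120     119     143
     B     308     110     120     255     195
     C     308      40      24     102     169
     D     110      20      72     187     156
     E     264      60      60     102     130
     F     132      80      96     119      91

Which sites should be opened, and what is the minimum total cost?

For any fixed open set, each tenant goes to its cheapest open site; total = fixed + service.
{C, D, F}: Calder→D 110, Holm→D 20, Wirral→C 24, Farrow→C 102, Orton→F 91. Service 347; fixed 71; total 418.
{C, D, E, F}: service 347 + fixed 85 = 432
{B, C, D, F}: Calder→D 110, Holm→D 20, Wirral→C 24, Farrow→C 102, Orton→F 91. Service 347; fixed 86; total 433.
{A, B, C, D, E, F}: Calder→D 110, Holm→A 20, Wirral→C 24, Farrow→C 102, Orton→F 91. Service 347; fixed 124; total 471.
No other subset beats 418.

Open C, D and F; minimum total cost 418.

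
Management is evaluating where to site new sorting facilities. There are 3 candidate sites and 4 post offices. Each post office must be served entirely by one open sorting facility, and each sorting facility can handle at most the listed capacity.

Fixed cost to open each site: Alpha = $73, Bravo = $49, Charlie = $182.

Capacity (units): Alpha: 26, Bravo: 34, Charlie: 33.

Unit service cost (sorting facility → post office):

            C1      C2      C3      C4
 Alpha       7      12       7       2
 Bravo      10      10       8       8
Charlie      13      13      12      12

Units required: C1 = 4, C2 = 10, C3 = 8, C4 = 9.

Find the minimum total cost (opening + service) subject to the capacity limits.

Minimum total cost: 324

Open {Alpha, Bravo}: C1→Alpha 7·4=28, C2→Bravo 10·10=100, C3→Alpha 7·8=56, C4→Alpha 2·9=18.
Loads: Alpha carries 21/26, Bravo carries 10/34. Service 202; fixed 122; total 324.
Next best feasible plan costs 325.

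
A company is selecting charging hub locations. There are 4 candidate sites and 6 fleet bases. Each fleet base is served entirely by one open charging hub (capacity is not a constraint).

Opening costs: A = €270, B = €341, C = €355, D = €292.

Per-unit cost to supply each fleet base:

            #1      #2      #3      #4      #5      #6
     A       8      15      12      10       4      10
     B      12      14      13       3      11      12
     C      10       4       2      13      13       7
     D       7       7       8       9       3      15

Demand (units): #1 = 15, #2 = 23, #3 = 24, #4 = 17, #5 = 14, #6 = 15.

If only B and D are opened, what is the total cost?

Total cost: 1364

Each fleet base is assigned to its cheapest site among the open ones.
{B, D}: #1→D 7·15=105, #2→D 7·23=161, #3→D 8·24=192, #4→B 3·17=51, #5→D 3·14=42, #6→B 12·15=180. Service 731; fixed 633; total 1364.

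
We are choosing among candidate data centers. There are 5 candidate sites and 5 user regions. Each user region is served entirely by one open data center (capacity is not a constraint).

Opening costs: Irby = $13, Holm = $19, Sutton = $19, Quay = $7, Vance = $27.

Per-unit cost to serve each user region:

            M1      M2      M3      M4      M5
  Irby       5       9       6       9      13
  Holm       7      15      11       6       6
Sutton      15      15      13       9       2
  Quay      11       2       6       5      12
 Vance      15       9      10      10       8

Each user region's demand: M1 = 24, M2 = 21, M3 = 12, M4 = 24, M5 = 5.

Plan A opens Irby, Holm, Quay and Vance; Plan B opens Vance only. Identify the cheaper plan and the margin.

Plan A: {Irby, Holm, Quay, Vance}: M1→Irby 5·24=120, M2→Quay 2·21=42, M3→Irby 6·12=72, M4→Quay 5·24=120, M5→Holm 6·5=30. Service 384; fixed 66; total 450.
Plan B: {Vance}: M1→Vance 15·24=360, M2→Vance 9·21=189, M3→Vance 10·12=120, M4→Vance 10·24=240, M5→Vance 8·5=40. Service 949; fixed 27; total 976.
Difference: |450 − 976| = 526.

Plan A is cheaper by 526.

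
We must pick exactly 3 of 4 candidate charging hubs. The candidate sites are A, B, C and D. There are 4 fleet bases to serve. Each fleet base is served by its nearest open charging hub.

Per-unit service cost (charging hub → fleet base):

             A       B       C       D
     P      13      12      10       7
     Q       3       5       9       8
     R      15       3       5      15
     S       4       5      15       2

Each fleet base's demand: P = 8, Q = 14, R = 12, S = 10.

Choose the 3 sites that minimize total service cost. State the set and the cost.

With exactly 3 open, each fleet base uses its cheapest among the chosen.
{A, B, D}: P→D 7·8=56, Q→A 3·14=42, R→B 3·12=36, S→D 2·10=20. Service cost 154.
{A, C, D}: service cost 178
{B, C, D}: service cost 182
Among all 4 size-3 choices, {A, B, D} is lowest.

Choose A, B and D; total service cost 154.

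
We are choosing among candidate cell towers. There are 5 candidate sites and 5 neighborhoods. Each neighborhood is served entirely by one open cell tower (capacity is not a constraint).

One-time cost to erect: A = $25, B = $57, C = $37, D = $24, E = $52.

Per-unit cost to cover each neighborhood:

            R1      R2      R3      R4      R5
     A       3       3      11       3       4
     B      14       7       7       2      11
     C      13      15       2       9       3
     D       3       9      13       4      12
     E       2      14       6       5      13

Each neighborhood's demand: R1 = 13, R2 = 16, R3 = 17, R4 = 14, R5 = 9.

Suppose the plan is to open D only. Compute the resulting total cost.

Each neighborhood is assigned to its cheapest site among the open ones.
{D}: R1→D 3·13=39, R2→D 9·16=144, R3→D 13·17=221, R4→D 4·14=56, R5→D 12·9=108. Service 568; fixed 24; total 592.

Total cost: 592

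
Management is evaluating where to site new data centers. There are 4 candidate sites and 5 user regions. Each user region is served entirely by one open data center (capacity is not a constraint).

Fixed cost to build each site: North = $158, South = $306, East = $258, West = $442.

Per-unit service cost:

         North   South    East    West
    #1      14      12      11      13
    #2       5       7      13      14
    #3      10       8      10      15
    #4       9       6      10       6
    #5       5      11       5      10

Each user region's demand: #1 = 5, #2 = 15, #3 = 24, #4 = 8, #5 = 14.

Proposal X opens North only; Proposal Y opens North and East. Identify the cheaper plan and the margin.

Proposal X: {North}: #1→North 14·5=70, #2→North 5·15=75, #3→North 10·24=240, #4→North 9·8=72, #5→North 5·14=70. Service 527; fixed 158; total 685.
Proposal Y: {North, East}: #1→East 11·5=55, #2→North 5·15=75, #3→North 10·24=240, #4→North 9·8=72, #5→North 5·14=70. Service 512; fixed 416; total 928.
Difference: |685 − 928| = 243.

Proposal X is cheaper by 243.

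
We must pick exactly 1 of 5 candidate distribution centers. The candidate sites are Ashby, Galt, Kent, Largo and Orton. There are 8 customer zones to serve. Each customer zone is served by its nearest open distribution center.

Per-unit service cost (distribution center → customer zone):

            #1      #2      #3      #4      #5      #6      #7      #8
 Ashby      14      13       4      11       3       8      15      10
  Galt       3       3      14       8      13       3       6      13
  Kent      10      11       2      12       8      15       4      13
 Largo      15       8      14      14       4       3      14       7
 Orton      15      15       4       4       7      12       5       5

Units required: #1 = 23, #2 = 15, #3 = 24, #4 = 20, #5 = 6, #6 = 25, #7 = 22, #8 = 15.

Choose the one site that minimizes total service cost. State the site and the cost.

With exactly 1 open, each customer zone uses its cheapest among the chosen.
{Galt}: #1→Galt 3·23=69, #2→Galt 3·15=45, #3→Galt 14·24=336, #4→Galt 8·20=160, #5→Galt 13·6=78, #6→Galt 3·25=75, #7→Galt 6·22=132, #8→Galt 13·15=195. Service cost 1090.
{Orton}: service cost 1273
{Kent}: service cost 1389
Among all 5 size-1 choices, {Galt} is lowest.

Choose Galt only; total service cost 1090.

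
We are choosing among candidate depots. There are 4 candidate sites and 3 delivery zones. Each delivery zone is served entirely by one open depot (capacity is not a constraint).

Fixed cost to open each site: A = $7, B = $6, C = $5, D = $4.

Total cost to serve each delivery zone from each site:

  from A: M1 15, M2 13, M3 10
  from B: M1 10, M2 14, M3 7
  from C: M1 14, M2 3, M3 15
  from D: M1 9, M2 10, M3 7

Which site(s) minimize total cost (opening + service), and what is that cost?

For any fixed open set, each delivery zone goes to its cheapest open site; total = fixed + service.
{C, D}: M1→D 9, M2→C 3, M3→D 7. Service 19; fixed 9; total 28.
{D}: M1→D 9, M2→D 10, M3→D 7. Service 26; fixed 4; total 30.
{B, C}: service 20 + fixed 11 = 31
{A, B, C, D}: M1→D 9, M2→C 3, M3→B 7. Service 19; fixed 22; total 41.
(All 15 nonempty subsets were checked; C and D is lowest.)

Open C and D; minimum total cost 28.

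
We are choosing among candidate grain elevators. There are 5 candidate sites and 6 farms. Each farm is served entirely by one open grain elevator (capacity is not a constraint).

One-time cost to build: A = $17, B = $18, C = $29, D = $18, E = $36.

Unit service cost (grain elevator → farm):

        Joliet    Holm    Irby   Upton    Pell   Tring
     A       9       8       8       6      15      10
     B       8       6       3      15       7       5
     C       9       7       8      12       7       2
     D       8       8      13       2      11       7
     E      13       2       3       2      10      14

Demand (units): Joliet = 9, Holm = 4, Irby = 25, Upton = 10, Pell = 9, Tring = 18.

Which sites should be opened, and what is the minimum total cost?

For any fixed open set, each farm goes to its cheapest open site; total = fixed + service.
{C, E}: Joliet→C 9·9=81, Holm→E 2·4=8, Irby→E 3·25=75, Upton→E 2·10=20, Pell→C 7·9=63, Tring→C 2·18=36. Service 283; fixed 65; total 348.
{B, C, D}: Joliet→B 8·9=72, Holm→B 6·4=24, Irby→B 3·25=75, Upton→D 2·10=20, Pell→B 7·9=63, Tring→C 2·18=36. Service 290; fixed 65; total 355.
{B, C, E}: Joliet→B 8·9=72, Holm→E 2·4=8, Irby→B 3·25=75, Upton→E 2·10=20, Pell→B 7·9=63, Tring→C 2·18=36. Service 274; fixed 83; total 357.
{A, B, C, D, E}: Joliet→B 8·9=72, Holm→E 2·4=8, Irby→B 3·25=75, Upton→D 2·10=20, Pell→B 7·9=63, Tring→C 2·18=36. Service 274; fixed 118; total 392.
No other subset beats 348.

Open C and E; minimum total cost 348.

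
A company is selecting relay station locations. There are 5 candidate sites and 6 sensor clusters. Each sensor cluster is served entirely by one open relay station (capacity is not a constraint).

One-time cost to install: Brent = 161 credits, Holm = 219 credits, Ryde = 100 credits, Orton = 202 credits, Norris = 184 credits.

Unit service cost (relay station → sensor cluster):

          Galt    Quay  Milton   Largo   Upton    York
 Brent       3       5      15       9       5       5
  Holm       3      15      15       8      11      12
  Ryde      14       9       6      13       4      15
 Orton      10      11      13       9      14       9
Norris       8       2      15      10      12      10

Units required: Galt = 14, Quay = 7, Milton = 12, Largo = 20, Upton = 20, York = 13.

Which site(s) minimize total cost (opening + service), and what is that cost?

For any fixed open set, each sensor cluster goes to its cheapest open site; total = fixed + service.
{Brent, Ryde}: Galt→Brent 3·14=42, Quay→Brent 5·7=35, Milton→Ryde 6·12=72, Largo→Brent 9·20=180, Upton→Ryde 4·20=80, York→Brent 5·13=65. Service 474; fixed 261; total 735.
{Brent}: service 602 + fixed 161 = 763
{Holm, Ryde}: service 573 + fixed 319 = 892
{Brent, Holm, Ryde, Orton, Norris}: Galt→Brent 3·14=42, Quay→Norris 2·7=14, Milton→Ryde 6·12=72, Largo→Holm 8·20=160, Upton→Ryde 4·20=80, York→Brent 5·13=65. Service 433; fixed 866; total 1299.
No other subset beats 735.

Open Brent and Ryde; minimum total cost 735.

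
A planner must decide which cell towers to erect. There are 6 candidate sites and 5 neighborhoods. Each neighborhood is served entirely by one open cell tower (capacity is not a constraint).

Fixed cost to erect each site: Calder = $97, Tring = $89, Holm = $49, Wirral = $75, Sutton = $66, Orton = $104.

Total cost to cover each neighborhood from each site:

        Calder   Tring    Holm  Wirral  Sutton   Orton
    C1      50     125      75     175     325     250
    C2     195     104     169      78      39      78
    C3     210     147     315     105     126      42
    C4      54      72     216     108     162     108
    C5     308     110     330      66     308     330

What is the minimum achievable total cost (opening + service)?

Minimum total cost: 525

For any fixed open set, each neighborhood goes to its cheapest open site; total = fixed + service.
{Calder, Wirral}: C1→Calder 50, C2→Wirral 78, C3→Wirral 105, C4→Calder 54, C5→Wirral 66. Service 353; fixed 172; total 525.
{Calder, Wirral, Sutton}: service 314 + fixed 238 = 552
{Holm, Wirral}: service 432 + fixed 124 = 556
{Calder, Tring, Holm, Wirral, Sutton, Orton}: service 251 + fixed 480 = 731
No other subset beats 525.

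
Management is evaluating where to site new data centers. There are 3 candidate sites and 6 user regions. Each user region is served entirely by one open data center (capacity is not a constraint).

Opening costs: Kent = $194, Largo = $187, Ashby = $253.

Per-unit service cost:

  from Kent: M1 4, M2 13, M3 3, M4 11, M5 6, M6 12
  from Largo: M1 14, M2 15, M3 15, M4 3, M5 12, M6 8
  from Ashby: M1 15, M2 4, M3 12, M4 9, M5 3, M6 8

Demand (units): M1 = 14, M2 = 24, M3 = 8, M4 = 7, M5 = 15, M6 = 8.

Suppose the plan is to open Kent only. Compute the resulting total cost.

Each user region is assigned to its cheapest site among the open ones.
{Kent}: M1→Kent 4·14=56, M2→Kent 13·24=312, M3→Kent 3·8=24, M4→Kent 11·7=77, M5→Kent 6·15=90, M6→Kent 12·8=96. Service 655; fixed 194; total 849.

Total cost: 849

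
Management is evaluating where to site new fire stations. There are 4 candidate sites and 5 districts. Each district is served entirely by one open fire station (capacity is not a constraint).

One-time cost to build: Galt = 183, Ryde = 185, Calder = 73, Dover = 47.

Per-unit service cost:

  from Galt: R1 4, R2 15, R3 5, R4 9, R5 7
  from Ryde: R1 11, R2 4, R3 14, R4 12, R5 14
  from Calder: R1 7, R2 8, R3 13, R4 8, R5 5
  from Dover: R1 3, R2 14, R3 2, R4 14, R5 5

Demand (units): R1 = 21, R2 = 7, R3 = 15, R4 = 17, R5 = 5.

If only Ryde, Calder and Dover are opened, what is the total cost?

Each district is assigned to its cheapest site among the open ones.
{Ryde, Calder, Dover}: R1→Dover 3·21=63, R2→Ryde 4·7=28, R3→Dover 2·15=30, R4→Calder 8·17=136, R5→Calder 5·5=25. Service 282; fixed 305; total 587.

Total cost: 587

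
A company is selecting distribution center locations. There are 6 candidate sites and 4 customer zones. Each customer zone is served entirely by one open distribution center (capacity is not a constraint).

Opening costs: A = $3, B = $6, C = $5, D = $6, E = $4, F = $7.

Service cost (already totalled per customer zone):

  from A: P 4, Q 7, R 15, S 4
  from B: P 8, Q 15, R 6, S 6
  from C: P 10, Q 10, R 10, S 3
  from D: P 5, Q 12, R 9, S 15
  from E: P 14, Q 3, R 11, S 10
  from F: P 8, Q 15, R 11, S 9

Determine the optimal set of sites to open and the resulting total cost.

For any fixed open set, each customer zone goes to its cheapest open site; total = fixed + service.
{A, E}: P→A 4, Q→E 3, R→E 11, S→A 4. Service 22; fixed 7; total 29.
{A, B}: service 21 + fixed 9 = 30
{A, B, E}: service 17 + fixed 13 = 30
{A, B, C, D, E, F}: P→A 4, Q→E 3, R→B 6, S→C 3. Service 16; fixed 31; total 47.
No other subset beats 29.

Open A and E; minimum total cost 29.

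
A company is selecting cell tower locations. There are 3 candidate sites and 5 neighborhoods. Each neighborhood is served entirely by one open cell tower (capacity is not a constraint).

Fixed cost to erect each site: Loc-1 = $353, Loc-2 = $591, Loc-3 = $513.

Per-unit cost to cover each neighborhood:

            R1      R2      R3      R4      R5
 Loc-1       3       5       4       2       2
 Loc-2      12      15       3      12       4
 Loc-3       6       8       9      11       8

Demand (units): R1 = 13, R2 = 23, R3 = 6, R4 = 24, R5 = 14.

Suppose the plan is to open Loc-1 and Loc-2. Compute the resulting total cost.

Each neighborhood is assigned to its cheapest site among the open ones.
{Loc-1, Loc-2}: R1→Loc-1 3·13=39, R2→Loc-1 5·23=115, R3→Loc-2 3·6=18, R4→Loc-1 2·24=48, R5→Loc-1 2·14=28. Service 248; fixed 944; total 1192.

Total cost: 1192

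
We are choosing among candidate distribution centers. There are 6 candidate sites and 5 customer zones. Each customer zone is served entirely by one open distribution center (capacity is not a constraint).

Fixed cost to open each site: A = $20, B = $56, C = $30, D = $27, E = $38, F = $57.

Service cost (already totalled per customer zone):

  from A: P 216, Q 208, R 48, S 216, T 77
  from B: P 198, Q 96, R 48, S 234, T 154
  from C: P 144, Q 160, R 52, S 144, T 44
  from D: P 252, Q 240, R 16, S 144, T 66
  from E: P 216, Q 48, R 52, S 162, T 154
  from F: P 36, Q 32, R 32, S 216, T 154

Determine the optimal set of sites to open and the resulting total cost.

For any fixed open set, each customer zone goes to its cheapest open site; total = fixed + service.
{C, F}: P→F 36, Q→F 32, R→F 32, S→C 144, T→C 44. Service 288; fixed 87; total 375.
{D, F}: service 294 + fixed 84 = 378
{C, D, F}: service 272 + fixed 114 = 386
{A, B, C, D, E, F}: service 272 + fixed 228 = 500
No other subset beats 375.

Open C and F; minimum total cost 375.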